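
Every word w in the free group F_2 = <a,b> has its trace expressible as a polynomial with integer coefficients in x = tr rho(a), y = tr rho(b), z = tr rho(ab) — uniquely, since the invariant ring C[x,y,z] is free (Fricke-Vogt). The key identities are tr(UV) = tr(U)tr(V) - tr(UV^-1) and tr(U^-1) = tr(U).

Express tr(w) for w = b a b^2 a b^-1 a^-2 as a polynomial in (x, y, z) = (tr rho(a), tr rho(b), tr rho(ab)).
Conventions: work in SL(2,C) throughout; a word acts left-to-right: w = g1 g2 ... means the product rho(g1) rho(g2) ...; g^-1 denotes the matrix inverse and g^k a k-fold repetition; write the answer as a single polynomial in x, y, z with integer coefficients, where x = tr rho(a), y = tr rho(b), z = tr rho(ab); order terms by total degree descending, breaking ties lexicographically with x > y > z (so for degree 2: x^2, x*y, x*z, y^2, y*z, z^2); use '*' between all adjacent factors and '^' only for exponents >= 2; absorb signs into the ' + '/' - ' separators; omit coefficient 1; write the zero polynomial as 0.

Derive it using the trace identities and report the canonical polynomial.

next, tr(b a b) = tr(b)*tr(a b) - tr(a) = y*z - x
tr(b a b^2) = tr(b)*tr(b a b) - tr(b a) = y^2*z - x*y - z
next, tr(a b a b) = tr(a b)*tr(a b) - tr(1) = z^2 - 2
and tr(a b a) = tr(a)*tr(b a) - tr(b) = x*z - y
next, tr(b a b^2 a) = tr(b)*tr(a b a b) - tr(a b a) = y*z^2 - x*z - y
next, tr(a^-1 b a b^2) = tr(b a b^2)*tr(a) - tr(b a b^2 a) = x*y^2*z - x^2*y - y*z^2 + y
tr(a^2) = tr(a)*tr(a) - tr(1) = x^2 - 2
tr(a b^2 a) = tr(b)*tr(a^2 b) - tr(a^2) = x*y*z - x^2 - y^2 + 2
next, tr(b a b^2 a b) = tr(b)*tr(a b^2 a b) - tr(a b^2 a) = y^2*z^2 - 2*x*y*z + x^2 - 2
tr(a b a b a b) = tr(b a)*tr(b a b a) - tr(b^-1 a^-1) = z^3 - 3*z
tr(a b a b a) = tr(a)*tr(b a b a) - tr(b a b) = x*z^2 - y*z - x
and tr(b a b^2 a b a) = tr(b)*tr(a b a b a b) - tr(a b a b a) = y*z^3 - x*z^2 - 2*y*z + x
tr(a^-1 b a b^2 a b) = tr(b a b^2 a b)*tr(a) - tr(b a b^2 a b a) = x*y^2*z^2 - 2*x^2*y*z - y*z^3 + x^3 + x*z^2 + 2*y*z - 3*x
tr(a^-2 b a b^2 a b) = tr(a^-1 b a b^2 a b)*tr(a) - tr(a^-1 b a b^2 a b a) = x^2*y^2*z^2 - 2*x^3*y*z - x*y*z^3 + x^4 + x^2*z^2 - y^2*z^2 + 4*x*y*z - 4*x^2 + 2
and tr(b a b^2 a b^-1 a^-2) = tr(a^-2 b a b^2 a)*tr(b) - tr(a^-2 b a b^2 a b) = -x^2*y^2*z^2 + 2*x^3*y*z + x*y^3*z + x*y*z^3 - x^4 - x^2*y^2 - x^2*z^2 - 4*x*y*z + 4*x^2 + y^2 - 2

-x^2*y^2*z^2 + 2*x^3*y*z + x*y^3*z + x*y*z^3 - x^4 - x^2*y^2 - x^2*z^2 - 4*x*y*z + 4*x^2 + y^2 - 2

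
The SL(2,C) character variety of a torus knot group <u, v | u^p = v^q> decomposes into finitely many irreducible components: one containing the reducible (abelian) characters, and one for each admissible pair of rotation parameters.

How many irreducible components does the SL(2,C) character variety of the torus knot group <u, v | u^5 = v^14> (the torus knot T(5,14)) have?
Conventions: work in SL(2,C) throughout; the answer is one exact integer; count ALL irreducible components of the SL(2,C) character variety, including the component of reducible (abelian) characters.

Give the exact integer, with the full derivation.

For T(5,14): irreducibility forces the central element u^5 = v^14 to one of +I, -I.
This locks tr(u) to 2*cos(pi*alpha/5), alpha in 1..4, and tr(v) to 2*cos(pi*beta/14), beta in 1..13, on each component of irreducible characters.
u^5 = (-1)^alpha I and v^14 = (-1)^beta I must agree, so alpha and beta have equal parity.
count pairs: odd alpha (2 choices) x odd beta (7), plus even alpha (2) x even beta (6): 2*7 + 2*6 = 26.
Total: 26 irreducible-character components + 1 reducible (abelian) component = 27.

27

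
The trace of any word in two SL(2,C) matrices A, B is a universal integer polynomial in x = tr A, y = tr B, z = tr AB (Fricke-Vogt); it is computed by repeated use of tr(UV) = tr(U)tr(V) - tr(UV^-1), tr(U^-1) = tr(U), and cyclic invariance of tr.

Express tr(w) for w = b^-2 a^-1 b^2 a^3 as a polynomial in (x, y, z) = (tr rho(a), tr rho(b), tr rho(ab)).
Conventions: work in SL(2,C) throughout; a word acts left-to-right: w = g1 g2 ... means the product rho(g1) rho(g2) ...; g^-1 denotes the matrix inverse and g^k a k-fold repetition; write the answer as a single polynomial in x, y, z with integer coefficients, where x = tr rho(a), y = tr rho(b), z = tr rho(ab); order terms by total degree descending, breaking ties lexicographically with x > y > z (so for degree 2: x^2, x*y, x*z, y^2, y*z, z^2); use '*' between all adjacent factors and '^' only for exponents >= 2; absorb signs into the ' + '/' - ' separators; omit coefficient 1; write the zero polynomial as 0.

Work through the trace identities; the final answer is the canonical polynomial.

-x^3*y^3*z + x^4*y^2 + x^2*y^4 + x^2*y^2*z^2 + x*y^3*z - 5*x^2*y^2 - y^4 - y^2*z^2 + x^2 + 4*y^2 - 2

tr(a^2 b) = tr(a) * tr(b a) - tr(b) = x*z - y
tr(a^2) = tr(a) * tr(a) - tr(1) = x^2 - 2
tr(b^2 a^2) = tr(b) * tr(a^2 b) - tr(a^2) = x*y*z - x^2 - y^2 + 2
tr(b^3 a^2) = tr(b) * tr(b a^2 b) - tr(b a^2) = x*y^2*z - x^2*y - y^3 - x*z + 3*y
tr(b a b) = tr(b) * tr(a b) - tr(a) = y*z - x
tr(b^3 a) = tr(b) * tr(b a b) - tr(b a) = y^2*z - x*y - z
tr(b^2 a^3 b) = tr(a) * tr(b^3 a^2) - tr(b^3 a) = x^2*y^2*z - x^3*y - x*y^3 - x^2*z - y^2*z + 4*x*y + z
tr(b a b a) = tr(a b) * tr(a b) - tr(1) = z^2 - 2
tr(b a b a^2) = tr(a) * tr(b a b a) - tr(b a b) = x*z^2 - y*z - x
tr(a^3 b a b) = tr(a) * tr(b a b a^2) - tr(b a b a) = x^2*z^2 - x*y*z - x^2 - z^2 + 2
tr(a^2 b a) = tr(a) * tr(a b a) - tr(a b) = x^2*z - x*y - z
tr(a^3 b a) = tr(a) * tr(a^2 b a) - tr(a^2 b) = x^3*z - x^2*y - 2*x*z + y
tr(b^2 a^3 b a) = tr(b) * tr(a^3 b a b) - tr(a^3 b a) = x^2*y*z^2 - x^3*z - x*y^2*z - y*z^2 + 2*x*z + y
tr(a^-1 b^2 a^3 b) = tr(b^2 a^3 b) * tr(a) - tr(b^2 a^3 b a) = x^3*y^2*z - x^4*y - x^2*y^3 - x^2*y*z^2 + 4*x^2*y + y*z^2 - x*z - y
tr(a^-1 b^2 a^3 b^-1) = tr(a^-1 b^2 a^3) * tr(b) - tr(a^-1 b^2 a^3 b) = -x^3*y^2*z + x^4*y + x^2*y^3 + x^2*y*z^2 + x*y^2*z - 5*x^2*y - y^3 - y*z^2 + x*z + 3*y
tr(b^-2 a^-1 b^2 a^3) = tr(a^-1 b^2 a^3 b^-1) * tr(b) - tr(a^-1 b^2 a^3) = -x^3*y^3*z + x^4*y^2 + x^2*y^4 + x^2*y^2*z^2 + x*y^3*z - 5*x^2*y^2 - y^4 - y^2*z^2 + x^2 + 4*y^2 - 2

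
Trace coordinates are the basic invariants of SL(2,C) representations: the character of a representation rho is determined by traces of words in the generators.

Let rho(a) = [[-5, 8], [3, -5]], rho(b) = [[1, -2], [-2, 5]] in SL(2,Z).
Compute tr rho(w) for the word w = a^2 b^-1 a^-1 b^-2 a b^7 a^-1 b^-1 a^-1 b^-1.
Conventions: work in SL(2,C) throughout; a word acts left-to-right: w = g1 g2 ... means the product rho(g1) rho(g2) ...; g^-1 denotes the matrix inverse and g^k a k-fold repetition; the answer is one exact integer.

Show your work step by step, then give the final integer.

-10299124438530

rho(a) = [[-5, 8], [3, -5]]
... * rho(a) = [[-5, 8], [3, -5]]  ->  [[49, -80], [-30, 49]]
... * rho(b^-1) = [[5, 2], [2, 1]]  ->  [[85, 18], [-52, -11]]
... * rho(a^-1) = [[-5, -8], [-3, -5]]  ->  [[-479, -770], [293, 471]]
... * rho(b^-1) = [[5, 2], [2, 1]]  ->  [[-3935, -1728], [2407, 1057]]
... * rho(b^-1) = [[5, 2], [2, 1]]  ->  [[-23131, -9598], [14149, 5871]]
... * rho(a) = [[-5, 8], [3, -5]]  ->  [[86861, -137058], [-53132, 83837]]
... * rho(b) = [[1, -2], [-2, 5]]  ->  [[360977, -859012], [-220806, 525449]]
... * rho(b) = [[1, -2], [-2, 5]]  ->  [[2079001, -5017014], [-1271704, 3068857]]
... * rho(b) = [[1, -2], [-2, 5]]  ->  [[12113029, -29243072], [-7409418, 17887693]]
... * rho(b) = [[1, -2], [-2, 5]]  ->  [[70599173, -170441418], [-43184804, 104257301]]
... * rho(b) = [[1, -2], [-2, 5]]  ->  [[411482009, -993405436], [-251699406, 607656113]]
... * rho(b) = [[1, -2], [-2, 5]]  ->  [[2398292881, -5789991198], [-1467011632, 3541679377]]
... * rho(b) = [[1, -2], [-2, 5]]  ->  [[13978275277, -33746541752], [-8550370386, 20642420149]]
... * rho(a^-1) = [[-5, -8], [-3, -5]]  ->  [[31348248871, 56906506544], [-19175408517, -34809137657]]
... * rho(b^-1) = [[5, 2], [2, 1]]  ->  [[270554257443, 119603004286], [-165495317899, -73159954691]]
... * rho(a^-1) = [[-5, -8], [-3, -5]]  ->  [[-1711580300073, -2762449080974], [1046956453568, 1689762316647]]
... * rho(b^-1) = [[5, 2], [2, 1]]  ->  [[-14082799662313, -6185609681120], [8614306901134, 3783675223783]]
tr = -14082799662313 + 3783675223783 = -10299124438530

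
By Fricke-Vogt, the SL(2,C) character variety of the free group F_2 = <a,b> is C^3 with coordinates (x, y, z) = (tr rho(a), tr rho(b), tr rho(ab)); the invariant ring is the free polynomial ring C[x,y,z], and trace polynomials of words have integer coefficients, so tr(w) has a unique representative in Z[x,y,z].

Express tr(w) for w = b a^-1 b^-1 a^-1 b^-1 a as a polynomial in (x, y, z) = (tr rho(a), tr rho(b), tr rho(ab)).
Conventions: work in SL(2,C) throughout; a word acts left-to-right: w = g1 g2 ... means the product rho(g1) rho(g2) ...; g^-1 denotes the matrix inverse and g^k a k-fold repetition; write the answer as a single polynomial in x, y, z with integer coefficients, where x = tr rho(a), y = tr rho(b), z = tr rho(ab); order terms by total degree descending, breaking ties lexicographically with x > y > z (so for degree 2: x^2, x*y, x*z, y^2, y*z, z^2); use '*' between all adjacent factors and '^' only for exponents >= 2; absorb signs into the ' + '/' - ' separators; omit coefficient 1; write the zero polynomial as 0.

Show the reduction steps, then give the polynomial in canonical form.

-x*y*z^2 + x^2*z + y^2*z + z^3 - 3*z

apply: trace(b^-1) = trace(b) = y
trace(a b a) = trace(a)*trace(b a) - trace(b)   [square of a] = x*z - y
trace(a b a b) = trace(b a)*trace(b a) - trace(1)   [split at a repeated b] = z^2 - 2
use: trace(a b a b^-1) = trace(a b a)*trace(b) - trace(a b a b)   [inverse elimination on b] = x*y*z - y^2 - z^2 + 2
trace(b^-1 a b a b^-1) = trace(a b a b^-1)*trace(b) - trace(a b a)   [inverse elimination on b] = x*y^2*z - y^3 - y*z^2 - x*z + 3*y
trace(a^2 b a) = trace(a)*trace(b a^2) - trace(b a)   [square of a] = x^2*z - x*y - z
use: trace(b a b) = trace(b)*trace(a b) - trace(a)   [square of b] = y*z - x
apply: trace(a^2 b a b) = trace(a)*trace(b a b a) - trace(b a b)   [square of a] = x*z^2 - y*z - x
apply: trace(a b a b^-1 a) = trace(a^2 b a)*trace(b) - trace(a^2 b a b)   [inverse elimination on b] = x^2*y*z - x*y^2 - x*z^2 + x
use: trace(a b a b a b) = trace(b a b a)*trace(b a) - trace(a b)   [split at a repeated b] = z^3 - 3*z
use: trace(a b a b^-1 a b) = trace(a b a b a)*trace(b) - trace(a b a b a b)   [inverse elimination on b] = x*y*z^2 - y^2*z - z^3 - x*y + 3*z
trace(b^-1 a b a b^-1 a) = trace(a b a b^-1 a)*trace(b) - trace(a b a b^-1 a b)   [inverse elimination on b] = x^2*y^2*z - x*y^3 - 2*x*y*z^2 + y^2*z + z^3 + 2*x*y - 3*z
trace(b^-1 a^-1 b^-1 a b a) = trace(b^-1 a b a b^-1)*trace(a) - trace(b^-1 a b a b^-1 a)   [inverse elimination on a] = x*y*z^2 - x^2*z - y^2*z - z^3 + x*y + 3*z
trace(b a^-1 b^-1 a^-1 b^-1 a) = trace(b^-1 a^-1 b^-1 a b)*trace(a) - trace(b^-1 a^-1 b^-1 a b a)   [inverse elimination on a] = -x*y*z^2 + x^2*z + y^2*z + z^3 - 3*z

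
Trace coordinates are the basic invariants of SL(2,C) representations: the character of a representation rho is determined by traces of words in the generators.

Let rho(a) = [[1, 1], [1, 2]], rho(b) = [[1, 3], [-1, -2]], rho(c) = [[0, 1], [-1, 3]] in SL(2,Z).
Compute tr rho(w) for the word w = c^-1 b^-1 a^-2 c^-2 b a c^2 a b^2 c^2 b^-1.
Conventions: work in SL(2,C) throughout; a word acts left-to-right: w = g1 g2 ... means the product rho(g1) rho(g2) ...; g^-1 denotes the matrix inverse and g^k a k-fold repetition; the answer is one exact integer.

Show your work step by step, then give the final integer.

rho(c^-1) = [[3, -1], [1, 0]]
... * rho(b^-1) = [[-2, -3], [1, 1]]  ->  [[-7, -10], [-2, -3]]
... * rho(a^-1) = [[2, -1], [-1, 1]]  ->  [[-4, -3], [-1, -1]]
... * rho(a^-1) = [[2, -1], [-1, 1]]  ->  [[-5, 1], [-1, 0]]
... * rho(c^-1) = [[3, -1], [1, 0]]  ->  [[-14, 5], [-3, 1]]
... * rho(c^-1) = [[3, -1], [1, 0]]  ->  [[-37, 14], [-8, 3]]
... * rho(b) = [[1, 3], [-1, -2]]  ->  [[-51, -139], [-11, -30]]
... * rho(a) = [[1, 1], [1, 2]]  ->  [[-190, -329], [-41, -71]]
... * rho(c) = [[0, 1], [-1, 3]]  ->  [[329, -1177], [71, -254]]
... * rho(c) = [[0, 1], [-1, 3]]  ->  [[1177, -3202], [254, -691]]
... * rho(a) = [[1, 1], [1, 2]]  ->  [[-2025, -5227], [-437, -1128]]
... * rho(b) = [[1, 3], [-1, -2]]  ->  [[3202, 4379], [691, 945]]
... * rho(b) = [[1, 3], [-1, -2]]  ->  [[-1177, 848], [-254, 183]]
... * rho(c) = [[0, 1], [-1, 3]]  ->  [[-848, 1367], [-183, 295]]
... * rho(c) = [[0, 1], [-1, 3]]  ->  [[-1367, 3253], [-295, 702]]
... * rho(b^-1) = [[-2, -3], [1, 1]]  ->  [[5987, 7354], [1292, 1587]]
tr = 5987 + 1587 = 7574

7574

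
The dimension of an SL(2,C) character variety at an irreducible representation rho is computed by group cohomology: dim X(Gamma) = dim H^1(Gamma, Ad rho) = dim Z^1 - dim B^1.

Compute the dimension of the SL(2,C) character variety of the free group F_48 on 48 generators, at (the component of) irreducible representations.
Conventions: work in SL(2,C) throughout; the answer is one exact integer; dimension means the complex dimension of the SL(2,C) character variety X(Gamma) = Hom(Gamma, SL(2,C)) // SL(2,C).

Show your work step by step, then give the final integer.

Gamma = F_48 has 48 generators and no relators.
Z^1(Gamma, Ad rho) = (sl_2)^48: a cocycle is a free choice of one sl_2 vector per generator, so dim Z^1 = 3*48 = 144.
dim B^1 = 3: the coboundary map is injective because an irreducible image has centralizer 0 in sl_2.
dim X = dim H^1 = dim Z^1 - dim B^1 = 144 - 3 = 141.

141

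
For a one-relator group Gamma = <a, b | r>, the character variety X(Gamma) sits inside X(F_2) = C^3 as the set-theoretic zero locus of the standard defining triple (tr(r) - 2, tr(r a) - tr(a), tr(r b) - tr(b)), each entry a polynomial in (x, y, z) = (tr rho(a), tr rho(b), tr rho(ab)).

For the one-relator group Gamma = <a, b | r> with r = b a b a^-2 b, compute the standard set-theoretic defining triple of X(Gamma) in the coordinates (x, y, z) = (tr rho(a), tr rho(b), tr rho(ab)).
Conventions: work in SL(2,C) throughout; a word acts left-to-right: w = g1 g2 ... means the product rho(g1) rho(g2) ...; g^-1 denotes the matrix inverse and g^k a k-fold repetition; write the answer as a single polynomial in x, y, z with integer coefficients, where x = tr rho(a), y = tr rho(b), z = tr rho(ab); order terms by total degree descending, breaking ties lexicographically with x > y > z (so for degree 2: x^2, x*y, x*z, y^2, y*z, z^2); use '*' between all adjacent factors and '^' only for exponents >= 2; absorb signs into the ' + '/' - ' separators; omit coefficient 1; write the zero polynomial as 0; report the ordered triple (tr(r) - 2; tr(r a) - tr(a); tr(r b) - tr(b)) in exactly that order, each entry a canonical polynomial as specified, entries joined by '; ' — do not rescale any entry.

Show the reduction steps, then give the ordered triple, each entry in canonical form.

x^2*y^2*z - x^3*y - x*y*z^2 - y^2*z + 2*x*y + z - 2; x^2*y*z^2 - x^3*z - x*z^3 - x^2*y - y*z^2 + 4*x*z - x + y; x^2*y^3*z - x^3*y^2 - x*y^2*z^2 - x^2*y*z - y^3*z + x^3 + 2*x*y^2 + x*z^2 + 2*y*z - 3*x - y

tr(b a b) = tr(b) * tr(a b) - tr(a) = y*z - x
tr(b^2 a b) = tr(b) * tr(b a b) - tr(b a) = y^2*z - x*y - z
apply: tr(a b a b) = tr(a b) * tr(a b) - tr(1)   [split at repeated a] = z^2 - 2
apply: tr(a b a) = tr(a) * tr(b a) - tr(b) = x*z - y
tr(b^2 a b a) = tr(b) * tr(a b a b) - tr(a b a) = y*z^2 - x*z - y
tr(b^2 a b a^-1) = tr(b^2 a b) * tr(a) - tr(b^2 a b a) = x*y^2*z - x^2*y - y*z^2 + y
tr(b a b a^-2 b) = tr(b^2 a b a^-1) * tr(a) - tr(b^2 a b) = x^2*y^2*z - x^3*y - x*y*z^2 - y^2*z + 2*x*y + z
apply: tr(b a b a b a) = tr(b a) * tr(b a b a) - tr(b^-1 a^-1)   [split at repeated b] = z^3 - 3*z
tr(a^-1 b a b a b) = tr(b a b a b) * tr(a) - tr(b a b a b a) = x*y*z^2 - x^2*z - z^3 - x*y + 3*z
tr(b a b a^-2 b a) = tr(a^-1 b a b a b) * tr(a) - tr(a^-1 b a b a b a) = x^2*y*z^2 - x^3*z - x*z^3 - x^2*y - y*z^2 + 4*x*z + y
use: tr(b^3 a b) = tr(b) * tr(a b^3) - tr(a b^2)  (reduce the b square) = y^3*z - x*y^2 - 2*y*z + x
tr(b^3 a b a) = tr(b) * tr(b a b a b) - tr(b a b a)  (reduce the b square) = y^2*z^2 - x*y*z - y^2 - z^2 + 2
tr(b^3 a b a^-1) = tr(b^3 a b) * tr(a) - tr(b^3 a b a)  (eliminate a^-1) = x*y^3*z - x^2*y^2 - y^2*z^2 - x*y*z + x^2 + y^2 + z^2 - 2
apply: tr(b a b a^-2 b^2) = tr(b^3 a b a^-1) * tr(a) - tr(b^3 a b)  (eliminate a^-1) = x^2*y^3*z - x^3*y^2 - x*y^2*z^2 - x^2*y*z - y^3*z + x^3 + 2*x*y^2 + x*z^2 + 2*y*z - 3*x
assemble the triple (tr(r) - 2; tr(r a) - x; tr(r b) - y)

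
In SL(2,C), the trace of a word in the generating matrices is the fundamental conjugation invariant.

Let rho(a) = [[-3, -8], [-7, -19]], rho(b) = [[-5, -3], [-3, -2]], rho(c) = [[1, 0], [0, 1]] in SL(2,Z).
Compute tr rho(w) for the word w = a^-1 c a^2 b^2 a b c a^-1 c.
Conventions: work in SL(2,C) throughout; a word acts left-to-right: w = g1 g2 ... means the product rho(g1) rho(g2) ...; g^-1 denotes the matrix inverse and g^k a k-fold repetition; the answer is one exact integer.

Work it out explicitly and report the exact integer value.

rho(a^-1) = [[-19, 8], [7, -3]]
... * rho(c) = [[1, 0], [0, 1]]  ->  [[-19, 8], [7, -3]]
... * rho(a) = [[-3, -8], [-7, -19]]  ->  [[1, 0], [0, 1]]
... * rho(a) = [[-3, -8], [-7, -19]]  ->  [[-3, -8], [-7, -19]]
... * rho(b) = [[-5, -3], [-3, -2]]  ->  [[39, 25], [92, 59]]
... * rho(b) = [[-5, -3], [-3, -2]]  ->  [[-270, -167], [-637, -394]]
... * rho(a) = [[-3, -8], [-7, -19]]  ->  [[1979, 5333], [4669, 12582]]
... * rho(b) = [[-5, -3], [-3, -2]]  ->  [[-25894, -16603], [-61091, -39171]]
... * rho(c) = [[1, 0], [0, 1]]  ->  [[-25894, -16603], [-61091, -39171]]
... * rho(a^-1) = [[-19, 8], [7, -3]]  ->  [[375765, -157343], [886532, -371215]]
... * rho(c) = [[1, 0], [0, 1]]  ->  [[375765, -157343], [886532, -371215]]
tr = 375765 + -371215 = 4550

4550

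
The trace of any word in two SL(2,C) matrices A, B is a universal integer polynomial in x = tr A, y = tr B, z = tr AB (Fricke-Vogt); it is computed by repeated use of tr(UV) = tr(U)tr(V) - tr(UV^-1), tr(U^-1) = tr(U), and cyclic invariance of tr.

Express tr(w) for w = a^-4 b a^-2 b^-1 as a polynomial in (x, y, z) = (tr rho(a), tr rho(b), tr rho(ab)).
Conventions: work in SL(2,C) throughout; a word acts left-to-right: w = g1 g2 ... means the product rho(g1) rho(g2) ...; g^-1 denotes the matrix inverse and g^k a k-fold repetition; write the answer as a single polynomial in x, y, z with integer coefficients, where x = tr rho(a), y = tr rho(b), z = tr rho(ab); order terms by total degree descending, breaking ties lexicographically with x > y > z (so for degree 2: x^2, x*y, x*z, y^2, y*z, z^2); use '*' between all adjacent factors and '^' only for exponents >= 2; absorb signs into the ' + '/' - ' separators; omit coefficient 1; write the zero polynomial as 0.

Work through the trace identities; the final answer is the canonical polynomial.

x^5*y*z - x^4*y^2 - x^4*z^2 - 2*x^3*y*z + 2*x^2*y^2 + 2*x^2*z^2 + x^2 - 2

tr(a^-1 b) = tr(b) tr(a) - tr(b a)   [inverse elimination on a] = x*y - z
reduce: tr(a^-1 b a^-1) = tr(a^-1 b) tr(a) - tr(a^-1 b a)   [inverse elimination on a] = x^2*y - x*z - y
tr(a^-2 b a^-1) = tr(a^-1 b a^-1) tr(a) - tr(a^-1 b)   [inverse elimination on a] = x^3*y - x^2*z - 2*x*y + z
reduce: tr(a^-2 b a^-2) = tr(a^-2 b a^-1) tr(a) - tr(a^-2 b)   [inverse elimination on a] = x^4*y - x^3*z - 3*x^2*y + 2*x*z + y
tr(a^-3 b a^-2) = tr(a^-2 b a^-2) tr(a) - tr(a^-2 b a^-1)   [inverse elimination on a] = x^5*y - x^4*z - 4*x^3*y + 3*x^2*z + 3*x*y - z
reduce: tr(b^2) = tr(b) tr(b) - tr(1)   [square of b] = y^2 - 2
reduce: tr(b^2 a) = tr(b) tr(a b) - tr(a)   [square of b] = y*z - x
tr(b^2 a^-1) = tr(b^2) tr(a) - tr(b^2 a)   [inverse elimination on a] = x*y^2 - y*z - x
tr(b a^-2 b) = tr(b^2 a^-1) tr(a) - tr(b^2)   [inverse elimination on a] = x^2*y^2 - x*y*z - x^2 - y^2 + 2
reduce: tr(b a b a) = tr(b a) tr(b a) - tr(1)   [split at a repeated b] = z^2 - 2
reduce: tr(a^-1 b a b) = tr(b a b) tr(a) - tr(b a b a)   [inverse elimination on a] = x*y*z - x^2 - z^2 + 2
so tr(b a^-2 b a) = tr(a^-1 b a b) tr(a) - tr(a^-1 b a b a)   [inverse elimination on a] = x^2*y*z - x^3 - x*z^2 - y*z + 3*x
so tr(b a^-2 b a^-1) = tr(b a^-2 b) tr(a) - tr(b a^-2 b a)   [inverse elimination on a] = x^3*y^2 - 2*x^2*y*z - x*y^2 + x*z^2 + y*z - x
reduce: tr(b a^-2 b a^-2) = tr(b a^-2 b a^-1) tr(a) - tr(b a^-2 b)   [inverse elimination on a] = x^4*y^2 - 2*x^3*y*z - 2*x^2*y^2 + x^2*z^2 + 2*x*y*z + y^2 - 2
reduce: tr(a^-3 b a^-2 b) = tr(b a^-2 b a^-2) tr(a) - tr(b a^-2 b a^-1)   [inverse elimination on a] = x^5*y^2 - 2*x^4*y*z - 3*x^3*y^2 + x^3*z^2 + 4*x^2*y*z + 2*x*y^2 - x*z^2 - y*z - x
tr(b a^-2 b^-1 a^-3) = tr(a^-3 b a^-2) tr(b) - tr(a^-3 b a^-2 b)   [inverse elimination on b] = x^4*y*z - x^3*y^2 - x^3*z^2 - x^2*y*z + x*y^2 + x*z^2 + x
tr(a b a) = tr(a) tr(b a) - tr(b)   [square of a] = x*z - y
reduce: tr(b^-1 a b a) = tr(a b a) tr(b) - tr(a b a b)   [inverse elimination on b] = x*y*z - y^2 - z^2 + 2
tr(b a^-1 b^-1 a) = tr(b^-1 a b) tr(a) - tr(b^-1 a b a)   [inverse elimination on a] = -x*y*z + x^2 + y^2 + z^2 - 2
tr(a^-1 b^-1 a^-1 b) = tr(b a^-1 b^-1) tr(a) - tr(b a^-1 b^-1 a)   [inverse elimination on a] = x*y*z - y^2 - z^2 + 2
so tr(b a^-2 b^-1 a^-1) = tr(a^-1 b^-1 a^-1 b) tr(a) - tr(a^-1 b^-1 a^-1 b a)   [inverse elimination on a] = x^2*y*z - x*y^2 - x*z^2 + x
reduce: tr(a^-2) = tr(a^-1) tr(a) - tr(1)   [inverse elimination on a] = x^2 - 2
tr(b a^-2 b^-1 a^-2) = tr(b a^-2 b^-1 a^-1) tr(a) - tr(b a^-2 b^-1)   [inverse elimination on a] = x^3*y*z - x^2*y^2 - x^2*z^2 + 2
so tr(a^-4 b a^-2 b^-1) = tr(b a^-2 b^-1 a^-3) tr(a) - tr(b a^-2 b^-1 a^-2)   [inverse elimination on a] = x^5*y*z - x^4*y^2 - x^4*z^2 - 2*x^3*y*z + 2*x^2*y^2 + 2*x^2*z^2 + x^2 - 2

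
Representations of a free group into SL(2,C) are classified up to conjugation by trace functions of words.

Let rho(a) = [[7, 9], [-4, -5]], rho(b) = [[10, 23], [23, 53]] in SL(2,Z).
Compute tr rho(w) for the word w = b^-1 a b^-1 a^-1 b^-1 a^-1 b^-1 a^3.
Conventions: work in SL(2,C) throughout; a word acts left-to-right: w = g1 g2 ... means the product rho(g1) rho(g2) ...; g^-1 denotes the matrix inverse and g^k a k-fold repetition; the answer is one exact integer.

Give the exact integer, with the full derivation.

rho(b^-1) = [[53, -23], [-23, 10]]
... * rho(a) = [[7, 9], [-4, -5]]  ->  [[463, 592], [-201, -257]]
... * rho(b^-1) = [[53, -23], [-23, 10]]  ->  [[10923, -4729], [-4742, 2053]]
... * rho(a^-1) = [[-5, -9], [4, 7]]  ->  [[-73531, -131410], [31922, 57049]]
... * rho(b^-1) = [[53, -23], [-23, 10]]  ->  [[-874713, 377113], [379739, -163716]]
... * rho(a^-1) = [[-5, -9], [4, 7]]  ->  [[5882017, 10512208], [-2553559, -4563663]]
... * rho(b^-1) = [[53, -23], [-23, 10]]  ->  [[69966117, -30164311], [-30374378, 13095227]]
... * rho(a) = [[7, 9], [-4, -5]]  ->  [[610420063, 780516608], [-265001554, -338845537]]
... * rho(a) = [[7, 9], [-4, -5]]  ->  [[1150874009, 1591197527], [-499628730, -690786301]]
... * rho(a) = [[7, 9], [-4, -5]]  ->  [[1691327955, 2401878446], [-734255906, -1042727065]]
tr = 1691327955 + -1042727065 = 648600890

648600890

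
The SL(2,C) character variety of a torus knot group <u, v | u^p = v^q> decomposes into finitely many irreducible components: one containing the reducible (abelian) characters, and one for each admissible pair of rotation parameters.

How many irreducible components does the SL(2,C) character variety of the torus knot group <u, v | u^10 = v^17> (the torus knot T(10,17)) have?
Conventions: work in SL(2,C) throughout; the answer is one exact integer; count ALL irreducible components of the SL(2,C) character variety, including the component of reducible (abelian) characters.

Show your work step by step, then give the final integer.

In the torus knot group T(10,17), u^10 = v^17 is central, so an irreducible representation sends it to +I or -I (Schur).
On an irreducible component, tr(u) is locked at 2*cos(pi*alpha/10) for some alpha in 1..9, and tr(v) at 2*cos(pi*beta/17) for some beta in 1..16.
u^10 = (-1)^alpha I and v^17 = (-1)^beta I must agree, so alpha and beta have equal parity.
count pairs: odd alpha (5 choices) x odd beta (8), plus even alpha (4) x even beta (8): 5*8 + 4*8 = 72.
That is 72 components of irreducible characters, and with the reducible (abelian) component the total is 73.

73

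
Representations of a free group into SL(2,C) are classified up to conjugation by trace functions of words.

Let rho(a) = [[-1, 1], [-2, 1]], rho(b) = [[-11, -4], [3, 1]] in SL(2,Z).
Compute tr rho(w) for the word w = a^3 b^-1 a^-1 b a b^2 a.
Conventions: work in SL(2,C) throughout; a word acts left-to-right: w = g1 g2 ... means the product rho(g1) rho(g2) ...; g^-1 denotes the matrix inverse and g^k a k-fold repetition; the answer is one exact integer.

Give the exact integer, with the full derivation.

-527

rho(a) = [[-1, 1], [-2, 1]]
... * rho(a) = [[-1, 1], [-2, 1]]  ->  [[-1, 0], [0, -1]]
... * rho(a) = [[-1, 1], [-2, 1]]  ->  [[1, -1], [2, -1]]
... * rho(b^-1) = [[1, 4], [-3, -11]]  ->  [[4, 15], [5, 19]]
... * rho(a^-1) = [[1, -1], [2, -1]]  ->  [[34, -19], [43, -24]]
... * rho(b) = [[-11, -4], [3, 1]]  ->  [[-431, -155], [-545, -196]]
... * rho(a) = [[-1, 1], [-2, 1]]  ->  [[741, -586], [937, -741]]
... * rho(b) = [[-11, -4], [3, 1]]  ->  [[-9909, -3550], [-12530, -4489]]
... * rho(b) = [[-11, -4], [3, 1]]  ->  [[98349, 36086], [124363, 45631]]
... * rho(a) = [[-1, 1], [-2, 1]]  ->  [[-170521, 134435], [-215625, 169994]]
tr = -170521 + 169994 = -527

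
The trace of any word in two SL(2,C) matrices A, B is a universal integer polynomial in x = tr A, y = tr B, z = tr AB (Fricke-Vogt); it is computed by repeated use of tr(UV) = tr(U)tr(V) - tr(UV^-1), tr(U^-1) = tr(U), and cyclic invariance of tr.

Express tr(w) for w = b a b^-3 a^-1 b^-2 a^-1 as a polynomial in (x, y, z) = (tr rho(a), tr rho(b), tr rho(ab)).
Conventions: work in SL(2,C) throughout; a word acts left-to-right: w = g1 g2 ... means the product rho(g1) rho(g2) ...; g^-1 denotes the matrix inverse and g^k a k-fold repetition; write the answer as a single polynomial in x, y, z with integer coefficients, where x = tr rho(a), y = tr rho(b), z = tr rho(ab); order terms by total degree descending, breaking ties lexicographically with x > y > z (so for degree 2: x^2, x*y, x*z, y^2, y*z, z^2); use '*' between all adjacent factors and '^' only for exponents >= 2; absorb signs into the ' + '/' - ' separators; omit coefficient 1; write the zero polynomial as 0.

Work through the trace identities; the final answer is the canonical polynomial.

-x*y^4*z^2 + 2*x^2*y^3*z + y^5*z + y^3*z^3 - x^3*y^2 - x*y^4 - 2*x^2*y*z - 4*y^3*z - y*z^3 + x^3 + 4*x*y^2 + x*z^2 + 2*y*z - 3*x

so tr(a b a) = tr(a)*tr(b a) - tr(b)   [square of a] = x*z - y
so tr(a b a b) = tr(a b)*tr(a b) - tr(1)   [split at a repeated a] = z^2 - 2
tr(b a b^-1 a) = tr(a b a)*tr(b) - tr(a b a b)   [inverse elimination on b] = x*y*z - y^2 - z^2 + 2
so tr(a^-1 b a b^-1) = tr(b a b^-1)*tr(a) - tr(b a b^-1 a)   [inverse elimination on a] = -x*y*z + x^2 + y^2 + z^2 - 2
so tr(b^-2 a^-1 b a) = tr(a^-1 b a b^-1)*tr(b) - tr(a^-1 b a)   [inverse elimination on b] = -x*y^2*z + x^2*y + y^3 + y*z^2 - 3*y
reduce: tr(b^-1 a^-1 b a b^-2) = tr(b^-2 a^-1 b a)*tr(b) - tr(b^-2 a^-1 b a b)   [inverse elimination on b] = -x*y^3*z + x^2*y^2 + y^4 + y^2*z^2 + x*y*z - x^2 - 4*y^2 - z^2 + 2
tr(a^-1 b a b^-4) = tr(b^-1 a^-1 b a b^-2)*tr(b) - tr(b^-1 a^-1 b a b^-1)   [inverse elimination on b] = -x*y^4*z + x^2*y^3 + y^5 + y^3*z^2 + 2*x*y^2*z - 2*x^2*y - 5*y^3 - 2*y*z^2 + 5*y
so tr(b^-2 a^-1 b a b^-3) = tr(a^-1 b a b^-4)*tr(b) - tr(a^-1 b a b^-3)   [inverse elimination on b] = -x*y^5*z + x^2*y^4 + y^6 + y^4*z^2 + 3*x*y^3*z - 3*x^2*y^2 - 6*y^4 - 3*y^2*z^2 - x*y*z + x^2 + 9*y^2 + z^2 - 2
tr(a^2) = tr(a)*tr(a) - tr(1)   [square of a] = x^2 - 2
tr(a b^-1 a) = tr(a^2)*tr(b) - tr(a^2 b)   [inverse elimination on b] = x^2*y - x*z - y
so tr(a b a^2) = tr(a)*tr(b a^2) - tr(b a)   [square of a] = x^2*z - x*y - z
reduce: tr(b a b) = tr(b)*tr(a b) - tr(a)   [square of b] = y*z - x
so tr(a b a^2 b) = tr(a)*tr(b a b a) - tr(b a b)   [square of a] = x*z^2 - y*z - x
so tr(a b^-1 a b a) = tr(a b a^2)*tr(b) - tr(a b a^2 b)   [inverse elimination on b] = x^2*y*z - x*y^2 - x*z^2 + x
tr(a b a b a b) = tr(a b)*tr(a b a b) - tr(a^-1 b^-1)   [split at a repeated a] = z^3 - 3*z
reduce: tr(a b^-1 a b a b) = tr(a b a b a)*tr(b) - tr(a b a b a b)   [inverse elimination on b] = x*y*z^2 - y^2*z - z^3 - x*y + 3*z
so tr(b a b^-1 a b^-1 a) = tr(a b^-1 a b a)*tr(b) - tr(a b^-1 a b a b)   [inverse elimination on b] = x^2*y^2*z - x*y^3 - 2*x*y*z^2 + y^2*z + z^3 + 2*x*y - 3*z
tr(b^-1 a b^-1 a^-1 b a) = tr(b a b^-1 a b^-1)*tr(a) - tr(b a b^-1 a b^-1 a)   [inverse elimination on a] = -x^2*y^2*z + x^3*y + x*y^3 + 2*x*y*z^2 - x^2*z - y^2*z - z^3 - 3*x*y + 3*z
tr(a b^-1 a^-1 b a) = tr(b a^2 b^-1)*tr(a) - tr(b a^2 b^-1 a)   [inverse elimination on a] = -x^2*y*z + x^3 + x*y^2 + x*z^2 - 3*x
so tr(a^-1 b a b^-2 a b^-1) = tr(b^-1 a b^-1 a^-1 b a)*tr(b) - tr(b^-1 a b^-1 a^-1 b a b)   [inverse elimination on b] = -x^2*y^3*z + x^3*y^2 + x*y^4 + 2*x*y^2*z^2 - y^3*z - y*z^3 - x^3 - 4*x*y^2 - x*z^2 + 3*y*z + 3*x
so tr(a b^-1) = tr(a)*tr(b) - tr(a b)   [inverse elimination on b] = x*y - z
tr(b^-2 a b^-2 a^-1 b a) = tr(a^-1 b a b^-2 a b^-1)*tr(b) - tr(a^-1 b a b^-2 a)   [inverse elimination on b] = -x^2*y^4*z + x^3*y^3 + x*y^5 + 2*x*y^3*z^2 - y^4*z - y^2*z^3 - x^3*y - 4*x*y^3 - x*y*z^2 + 3*y^2*z + 2*x*y + z
reduce: tr(b a^2 b^-2 a) = tr(a b a^2 b^-1)*tr(b) - tr(a b a^2)   [inverse elimination on b] = x^2*y^2*z - x*y^3 - x*y*z^2 - x^2*z + 2*x*y + z
tr(a b^-2 a^-1 b a) = tr(b a^2 b^-2)*tr(a) - tr(b a^2 b^-2 a)   [inverse elimination on a] = -x^2*y^2*z + x^3*y + x*y^3 + x*y*z^2 - 3*x*y - z
so tr(b a b a b^-2 a) = tr(a b a b a b^-1)*tr(b) - tr(a b a b a)   [inverse elimination on b] = x*y^2*z^2 - y^3*z - y*z^3 - x*y^2 - x*z^2 + 4*y*z + x
reduce: tr(a b^-2 a^-1 b a b) = tr(b a b a b^-2)*tr(a) - tr(b a b a b^-2 a)   [inverse elimination on a] = -x*y^2*z^2 + x^2*y*z + y^3*z + y*z^3 - 4*y*z + x
tr(b^-1 a b^-2 a^-1 b a) = tr(a b^-2 a^-1 b a)*tr(b) - tr(a b^-2 a^-1 b a b)   [inverse elimination on b] = -x^2*y^3*z + x^3*y^2 + x*y^4 + 2*x*y^2*z^2 - x^2*y*z - y^3*z - y*z^3 - 3*x*y^2 + 3*y*z - x
tr(b^-2 a^-1 b a b^-3 a) = tr(b^-2 a b^-2 a^-1 b a)*tr(b) - tr(b^-2 a b^-2 a^-1 b a b)   [inverse elimination on b] = -x^2*y^5*z + x^3*y^4 + x*y^6 + 2*x*y^4*z^2 + x^2*y^3*z - y^5*z - y^3*z^3 - 2*x^3*y^2 - 5*x*y^4 - 3*x*y^2*z^2 + x^2*y*z + 4*y^3*z + y*z^3 + 5*x*y^2 - 2*y*z + x
so tr(b a b^-3 a^-1 b^-2 a^-1) = tr(b^-2 a^-1 b a b^-3)*tr(a) - tr(b^-2 a^-1 b a b^-3 a)   [inverse elimination on a] = -x*y^4*z^2 + 2*x^2*y^3*z + y^5*z + y^3*z^3 - x^3*y^2 - x*y^4 - 2*x^2*y*z - 4*y^3*z - y*z^3 + x^3 + 4*x*y^2 + x*z^2 + 2*y*z - 3*x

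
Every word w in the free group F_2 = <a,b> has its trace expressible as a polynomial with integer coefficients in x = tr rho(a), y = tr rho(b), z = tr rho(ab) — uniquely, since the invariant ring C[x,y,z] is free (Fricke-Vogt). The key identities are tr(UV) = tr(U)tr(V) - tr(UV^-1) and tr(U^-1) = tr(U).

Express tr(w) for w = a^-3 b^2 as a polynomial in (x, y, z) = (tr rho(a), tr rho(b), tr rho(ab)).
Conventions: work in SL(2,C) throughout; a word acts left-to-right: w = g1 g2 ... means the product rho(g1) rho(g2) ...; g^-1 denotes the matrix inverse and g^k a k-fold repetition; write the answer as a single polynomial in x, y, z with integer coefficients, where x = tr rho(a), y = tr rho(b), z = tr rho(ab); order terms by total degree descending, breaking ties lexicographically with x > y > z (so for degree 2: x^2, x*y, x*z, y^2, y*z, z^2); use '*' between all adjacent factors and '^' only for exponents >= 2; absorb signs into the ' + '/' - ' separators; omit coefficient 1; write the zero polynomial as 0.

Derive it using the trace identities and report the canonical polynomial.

tr(b^2) = tr(b) * tr(b) - tr(1) = y^2 - 2
tr(b^2 a) = tr(b) * tr(a b) - tr(a) = y*z - x
tr(b^2 a^-1) = tr(b^2) * tr(a) - tr(b^2 a) = x*y^2 - y*z - x
tr(a^-2 b^2) = tr(b^2 a^-1) * tr(a) - tr(b^2) = x^2*y^2 - x*y*z - x^2 - y^2 + 2
tr(a^-3 b^2) = tr(a^-2 b^2) * tr(a) - tr(a^-2 b^2 a) = x^3*y^2 - x^2*y*z - x^3 - 2*x*y^2 + y*z + 3*x

x^3*y^2 - x^2*y*z - x^3 - 2*x*y^2 + y*z + 3*x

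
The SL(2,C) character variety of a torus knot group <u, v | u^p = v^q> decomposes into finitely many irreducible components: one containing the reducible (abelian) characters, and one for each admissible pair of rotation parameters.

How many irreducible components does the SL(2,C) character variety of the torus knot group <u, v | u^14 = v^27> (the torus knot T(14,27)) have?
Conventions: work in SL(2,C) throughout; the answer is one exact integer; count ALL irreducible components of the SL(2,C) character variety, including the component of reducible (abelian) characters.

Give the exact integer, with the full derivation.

170

In the torus knot group T(14,27), u^14 = v^27 is central, so an irreducible representation sends it to +I or -I (Schur).
So on each irreducible component the traces are pinned: tr(u) = 2*cos(pi*alpha/14) with 1 <= alpha <= 13, tr(v) = 2*cos(pi*beta/27) with 1 <= beta <= 26.
u^14 = (-1)^alpha I and v^27 = (-1)^beta I must agree, so alpha and beta have equal parity.
Enumerate parity-matched pairs: 7*13 odd-odd plus 6*13 even-even gives 169.
That is 169 components of irreducible characters, and with the reducible (abelian) component the total is 170.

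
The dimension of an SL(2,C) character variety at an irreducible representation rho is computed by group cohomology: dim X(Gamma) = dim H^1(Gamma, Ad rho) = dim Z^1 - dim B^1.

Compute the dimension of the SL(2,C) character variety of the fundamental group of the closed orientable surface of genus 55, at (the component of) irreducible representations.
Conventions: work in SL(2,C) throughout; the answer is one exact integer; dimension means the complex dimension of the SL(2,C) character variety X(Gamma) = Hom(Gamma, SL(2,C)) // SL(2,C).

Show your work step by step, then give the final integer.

pi_1 of the closed genus-55 surface has 110 generators bound by the single product-of-commutators relator.
Before the relator condition, cocycle space has dim 3*110 = 330.
d_2 is surjective at irreducible rho (its cokernel H^2 is dual to H^0 = 0), so dim Z^1 = 330 - 3 = 327.
As always at irreducible rho, dim B^1 = 3.
dim X = dim H^1 = 327 - 3 = 324.

324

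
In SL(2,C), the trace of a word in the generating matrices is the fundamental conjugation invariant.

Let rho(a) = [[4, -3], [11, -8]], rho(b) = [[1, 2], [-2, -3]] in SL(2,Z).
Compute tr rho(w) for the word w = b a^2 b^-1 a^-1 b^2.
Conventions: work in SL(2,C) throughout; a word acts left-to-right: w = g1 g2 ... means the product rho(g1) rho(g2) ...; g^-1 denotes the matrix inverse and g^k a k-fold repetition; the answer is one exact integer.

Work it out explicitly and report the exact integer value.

-32556

rho(b) = [[1, 2], [-2, -3]]
... * rho(a) = [[4, -3], [11, -8]]  ->  [[26, -19], [-41, 30]]
... * rho(a) = [[4, -3], [11, -8]]  ->  [[-105, 74], [166, -117]]
... * rho(b^-1) = [[-3, -2], [2, 1]]  ->  [[463, 284], [-732, -449]]
... * rho(a^-1) = [[-8, 3], [-11, 4]]  ->  [[-6828, 2525], [10795, -3992]]
... * rho(b) = [[1, 2], [-2, -3]]  ->  [[-11878, -21231], [18779, 33566]]
... * rho(b) = [[1, 2], [-2, -3]]  ->  [[30584, 39937], [-48353, -63140]]
tr = 30584 + -63140 = -32556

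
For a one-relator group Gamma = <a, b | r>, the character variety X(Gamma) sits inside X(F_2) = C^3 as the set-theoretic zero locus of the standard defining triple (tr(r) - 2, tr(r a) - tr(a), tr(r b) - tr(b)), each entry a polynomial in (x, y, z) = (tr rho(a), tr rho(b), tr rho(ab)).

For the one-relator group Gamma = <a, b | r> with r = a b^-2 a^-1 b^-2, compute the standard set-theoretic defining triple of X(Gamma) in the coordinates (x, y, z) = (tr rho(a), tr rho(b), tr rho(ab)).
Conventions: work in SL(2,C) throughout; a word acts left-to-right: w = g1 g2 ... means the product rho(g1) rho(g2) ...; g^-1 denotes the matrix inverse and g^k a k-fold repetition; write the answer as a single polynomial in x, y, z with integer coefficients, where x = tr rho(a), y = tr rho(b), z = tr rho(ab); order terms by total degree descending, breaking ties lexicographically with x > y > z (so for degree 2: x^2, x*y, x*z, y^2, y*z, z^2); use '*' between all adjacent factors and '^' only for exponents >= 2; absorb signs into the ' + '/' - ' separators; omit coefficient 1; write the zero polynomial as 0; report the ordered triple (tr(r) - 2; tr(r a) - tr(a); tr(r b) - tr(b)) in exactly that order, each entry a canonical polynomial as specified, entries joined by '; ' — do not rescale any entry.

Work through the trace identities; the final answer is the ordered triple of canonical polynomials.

x*y^3*z - x^2*y^2 - y^2*z^2; x^2*y^3*z - x^3*y^2 - x*y^2*z^2 - y^3*z + x*y^2 + 2*y*z; x*y^2*z - x^2*y - y*z^2

reduce: tr(b^-1 a) = tr(a) * tr(b) - tr(a b) = x*y - z
reduce: tr(b^-1 a b^-1) = tr(b^-1 a) * tr(b) - tr(b^-1 a b) = x*y^2 - y*z - x
so tr(b^-2 a b^-1) = tr(b^-1 a b^-1) * tr(b) - tr(b^-1 a) = x*y^3 - y^2*z - 2*x*y + z
so tr(a^2) = tr(a) * tr(a) - tr(1) = x^2 - 2
tr(a^2 b) = tr(a) * tr(b a) - tr(b) = x*z - y
so tr(a^2 b^-1) = tr(a^2) * tr(b) - tr(a^2 b) = x^2*y - x*z - y
tr(a b^-2 a) = tr(a^2 b^-1) * tr(b) - tr(a^2) = x^2*y^2 - x*y*z - x^2 - y^2 + 2
tr(a b a b) = tr(b a) * tr(b a) - tr(1)   [split at repeated b] = z^2 - 2
tr(a b a b^-1) = tr(a b a) * tr(b) - tr(a b a b) = x*y*z - y^2 - z^2 + 2
reduce: tr(a b^-2 a b) = tr(a b a b^-1) * tr(b) - tr(a b a) = x*y^2*z - y^3 - y*z^2 - x*z + 3*y
tr(b^-2 a b^-1 a) = tr(a b^-2 a) * tr(b) - tr(a b^-2 a b) = x^2*y^3 - 2*x*y^2*z - x^2*y + y*z^2 + x*z - y
so tr(a^-1 b^-2 a b^-1) = tr(b^-2 a b^-1) * tr(a) - tr(b^-2 a b^-1 a) = x*y^2*z - x^2*y - y*z^2 + y
tr(b^-2) = tr(b^-1) * tr(b) - tr(1) = y^2 - 2
so tr(a b^-2 a^-1 b^-2) = tr(a^-1 b^-2 a b^-1) * tr(b) - tr(a^-1 b^-2 a) = x*y^3*z - x^2*y^2 - y^2*z^2 + 2
tr(b^-2 a^2 b^-1) = tr(b^-1 a^2 b^-1) * tr(b) - tr(b^-1 a^2) = x^2*y^3 - x*y^2*z - 2*x^2*y - y^3 + x*z + 3*y
so tr(a^3) = tr(a) * tr(a^2) - tr(a) = x^3 - 3*x
tr(a^3 b) = tr(a) * tr(a b a) - tr(a b) = x^2*z - x*y - z
tr(a b^-1 a^2) = tr(a^3) * tr(b) - tr(a^3 b) = x^3*y - x^2*z - 2*x*y + z
reduce: tr(b a b) = tr(b) * tr(a b) - tr(a) = y*z - x
tr(a^2 b a b) = tr(a) * tr(b a b a) - tr(b a b) = x*z^2 - y*z - x
so tr(a b^-1 a^2 b) = tr(a^2 b a) * tr(b) - tr(a^2 b a b) = x^2*y*z - x*y^2 - x*z^2 + x
tr(b^-1 a^2 b^-1 a) = tr(a b^-1 a^2) * tr(b) - tr(a b^-1 a^2 b) = x^3*y^2 - 2*x^2*y*z - x*y^2 + x*z^2 + y*z - x
reduce: tr(b^-2 a^2 b^-1 a) = tr(b^-1 a^2 b^-1 a) * tr(b) - tr(b^-1 a^2 b^-1 a b) = x^3*y^3 - 2*x^2*y^2*z - x^3*y - x*y^3 + x*y*z^2 + x^2*z + y^2*z + x*y - z
so tr(a^-1 b^-2 a^2 b^-1) = tr(b^-2 a^2 b^-1) * tr(a) - tr(b^-2 a^2 b^-1 a) = x^2*y^2*z - x^3*y - x*y*z^2 - y^2*z + 2*x*y + z
tr(a b^-2 a^-1 b^-2 a) = tr(a^-1 b^-2 a^2 b^-1) * tr(b) - tr(a^-1 b^-2 a^2) = x^2*y^3*z - x^3*y^2 - x*y^2*z^2 - y^3*z + x*y^2 + 2*y*z + x
tr(b^-1 a b^-1 a) = tr(a b^-1 a) * tr(b) - tr(a b^-1 a b) = x^2*y^2 - 2*x*y*z + z^2 - 2
so tr(b^-1 a^-1 b^-1 a) = tr(b^-1 a b^-1) * tr(a) - tr(b^-1 a b^-1 a) = x*y*z - x^2 - z^2 + 2
tr(a b^-2 a^-1 b^-1) = tr(b^-1 a^-1 b^-1 a) * tr(b) - tr(b^-1 a^-1 b^-1 a b) = x*y^2*z - x^2*y - y*z^2 + y
assemble the triple (tr(r) - 2; tr(r a) - x; tr(r b) - y)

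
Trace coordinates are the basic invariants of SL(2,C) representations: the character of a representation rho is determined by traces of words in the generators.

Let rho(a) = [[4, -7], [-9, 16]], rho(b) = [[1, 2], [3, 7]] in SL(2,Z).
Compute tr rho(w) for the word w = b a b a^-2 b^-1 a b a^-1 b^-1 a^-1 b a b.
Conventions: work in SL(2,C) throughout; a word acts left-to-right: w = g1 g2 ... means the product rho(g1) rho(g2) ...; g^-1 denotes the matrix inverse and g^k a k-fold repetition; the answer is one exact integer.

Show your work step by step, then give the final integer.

rho(b) = [[1, 2], [3, 7]]
... * rho(a) = [[4, -7], [-9, 16]]  ->  [[-14, 25], [-51, 91]]
... * rho(b) = [[1, 2], [3, 7]]  ->  [[61, 147], [222, 535]]
... * rho(a^-1) = [[16, 7], [9, 4]]  ->  [[2299, 1015], [8367, 3694]]
... * rho(a^-1) = [[16, 7], [9, 4]]  ->  [[45919, 20153], [167118, 73345]]
... * rho(b^-1) = [[7, -2], [-3, 1]]  ->  [[260974, -71685], [949791, -260891]]
... * rho(a) = [[4, -7], [-9, 16]]  ->  [[1689061, -2973778], [6147183, -10822793]]
... * rho(b) = [[1, 2], [3, 7]]  ->  [[-7232273, -17438324], [-26321196, -63465185]]
... * rho(a^-1) = [[16, 7], [9, 4]]  ->  [[-272661284, -120379207], [-992325801, -438109112]]
... * rho(b^-1) = [[7, -2], [-3, 1]]  ->  [[-1547491367, 424943361], [-5631953271, 1546542490]]
... * rho(a^-1) = [[16, 7], [9, 4]]  ->  [[-20935371623, -9132666125], [-76192369926, -33237502937]]
... * rho(b) = [[1, 2], [3, 7]]  ->  [[-48333369998, -105799406121], [-175904878737, -385047260411]]
... * rho(a) = [[4, -7], [-9, 16]]  ->  [[758861175097, -1354456907950], [2761805828751, -4929422015417]]
... * rho(b) = [[1, 2], [3, 7]]  ->  [[-3304509548753, -7963476005456], [-12026460217500, -28982342450417]]
tr = -3304509548753 + -28982342450417 = -32286851999170

-32286851999170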